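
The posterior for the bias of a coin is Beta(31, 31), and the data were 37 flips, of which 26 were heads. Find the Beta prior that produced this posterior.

Beta(5, 20)

A Beta(α, β) prior with s successes and f failures in binomial data gives a Beta(α+s, β+f) posterior.
So α = 31 − 26 = 5 and β = 31 − 11 = 20.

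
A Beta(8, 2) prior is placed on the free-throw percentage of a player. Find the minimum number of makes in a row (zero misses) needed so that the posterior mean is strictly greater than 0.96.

k = 41

After k makes and 0 misses the posterior is Beta(8+k, 2), with mean (8+k)/(8+2+k).
Set (8+k)/(10+k) > 0.96 and solve: k > (0.96·10 − 8)/(1 − 0.96) = 40.000.
The smallest integer exceeding 40.000 is 41.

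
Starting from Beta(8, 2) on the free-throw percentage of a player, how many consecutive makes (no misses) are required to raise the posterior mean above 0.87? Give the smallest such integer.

After k makes and 0 misses the posterior is Beta(8+k, 2), with mean (8+k)/(8+2+k).
Set (8+k)/(10+k) > 0.87 and solve: k > (0.87·10 − 8)/(1 − 0.87) = 5.385.
The smallest integer exceeding 5.385 is 6, and checking k=6: (14)/(16) = 0.8750 > 0.87.

k = 6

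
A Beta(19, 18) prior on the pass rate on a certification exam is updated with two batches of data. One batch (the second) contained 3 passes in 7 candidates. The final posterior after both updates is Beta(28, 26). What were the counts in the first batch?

6 passes and 4 failures

Because Beta–binomial updating is additive in the counts, the combined data contributed (α_post−α_prior, β_post−β_prior) successes and failures.
Total across both batches: 28−19=9 passes, 26−18=8 failures.
Subtract the second batch: 9−3=6 passes and 8−4=4 failures.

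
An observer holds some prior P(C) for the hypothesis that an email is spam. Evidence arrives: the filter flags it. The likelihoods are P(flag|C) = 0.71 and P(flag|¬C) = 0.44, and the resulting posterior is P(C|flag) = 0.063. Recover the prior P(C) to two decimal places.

In odds form, posterior odds = prior odds × likelihood ratio, so prior odds = posterior odds ÷ LR.
Posterior odds = 0.063/(1−0.063) = 0.0672. LR = 0.71/0.44 = 1.6136.
Prior odds = 0.0672/1.6136 = 0.0416, so P(C) = 0.0416/(1+0.0416) ≈ 0.04.

P(C) = 0.04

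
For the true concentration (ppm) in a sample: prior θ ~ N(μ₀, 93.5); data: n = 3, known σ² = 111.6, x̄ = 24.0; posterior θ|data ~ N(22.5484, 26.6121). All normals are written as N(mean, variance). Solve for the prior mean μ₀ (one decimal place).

μ₀ = 18.9

With known observation variance, the Normal–Normal posterior has precision τ_n = τ₀ + n/σ² and mean μ_n = (τ₀μ₀ + (n/σ²)x̄)/τ_n.
Here τ₀ = 1/93.5 = 0.010695 and τ_data = 3/111.6 = 0.026882, so τ_n = 0.037577.
Rearranging for μ₀: μ₀ = (μ_n·τ_n − τ_data·x̄)/τ₀ = (22.5484·0.037577 − 0.026882·24.0) / 0.010695 = 0.202133/0.010695 ≈ 18.9.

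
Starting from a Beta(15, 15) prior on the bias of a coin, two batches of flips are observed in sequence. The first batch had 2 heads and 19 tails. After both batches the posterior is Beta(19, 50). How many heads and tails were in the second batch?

2 heads and 16 tails

Sequential conjugate updates are equivalent to a single update on the pooled data, so total successes = posterior α − prior α and total failures = posterior β − prior β.
Total across both batches: 19−15=4 heads, 50−15=35 tails.
Subtract the first batch: 4−2=2 heads and 35−19=16 tails.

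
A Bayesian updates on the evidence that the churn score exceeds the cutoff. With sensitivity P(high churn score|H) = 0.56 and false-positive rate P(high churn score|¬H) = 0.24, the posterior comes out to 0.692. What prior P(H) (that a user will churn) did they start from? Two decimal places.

P(H) = 0.49

In odds form, posterior odds = prior odds × likelihood ratio, so prior odds = posterior odds ÷ LR.
Posterior odds = 0.692/(1−0.692) = 2.2468. LR = 0.56/0.24 = 2.3333.
Prior odds = 2.2468/2.3333 = 0.9629, so P(H) = 0.9629/(1+0.9629) ≈ 0.49.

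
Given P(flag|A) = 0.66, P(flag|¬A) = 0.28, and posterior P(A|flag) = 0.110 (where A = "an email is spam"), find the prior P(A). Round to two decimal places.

P(A) = 0.05

Bayes' rule in odds form gives O(A|E) = O(A)·[P(E|A)/P(E|¬A)], hence O(A) = O(A|E)/LR.
Posterior odds = 0.110/(1−0.110) = 0.1236. LR = 0.66/0.28 = 2.3571.
Prior odds = 0.1236/2.3571 = 0.0524, so P(A) = 0.0524/(1+0.0524) ≈ 0.05.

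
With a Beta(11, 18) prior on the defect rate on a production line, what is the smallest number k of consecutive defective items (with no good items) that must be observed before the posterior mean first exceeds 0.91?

After k defective items and 0 good items the posterior is Beta(11+k, 18), with mean (11+k)/(11+18+k).
Set (11+k)/(29+k) > 0.91 and solve: k > (0.91·29 − 11)/(1 − 0.91) = 171.000.
The smallest integer exceeding 171.000 is 172, and checking k=172: (183)/(201) = 0.9104 > 0.91.

k = 172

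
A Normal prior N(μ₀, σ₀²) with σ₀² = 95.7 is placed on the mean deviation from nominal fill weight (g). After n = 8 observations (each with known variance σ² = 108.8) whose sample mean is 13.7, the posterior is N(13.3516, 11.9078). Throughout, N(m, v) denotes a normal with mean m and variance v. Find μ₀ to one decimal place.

μ₀ = 10.9

The posterior mean is a precision-weighted average: μ_n = (τ₀μ₀ + τ_data·x̄)/(τ₀+τ_data), with τ₀=1/σ₀² and τ_data=n/σ².
Here τ₀ = 1/95.7 = 0.010449 and τ_data = 8/108.8 = 0.073529, so τ_n = 0.083978.
Rearranging for μ₀: μ₀ = (μ_n·τ_n − τ_data·x̄)/τ₀ = (13.3516·0.083978 − 0.073529·13.7) / 0.010449 = 0.113893/0.010449 ≈ 10.9.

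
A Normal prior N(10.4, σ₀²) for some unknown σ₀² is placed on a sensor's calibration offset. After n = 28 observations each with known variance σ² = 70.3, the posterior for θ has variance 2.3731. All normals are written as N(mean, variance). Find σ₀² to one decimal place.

σ₀² = 43.3

Posterior precision equals prior precision plus data precision: 1/σ_n² = 1/σ₀² + n/σ².
So 1/σ₀² = 1/2.3731 − 28/70.3 = 0.421390 − 0.398293 = 0.023097.
Hence σ₀² = 1/0.023097 ≈ 43.3.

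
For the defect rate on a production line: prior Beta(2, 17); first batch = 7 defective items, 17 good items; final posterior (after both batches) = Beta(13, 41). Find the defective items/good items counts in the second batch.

4 defective items and 7 good items

Because Beta–binomial updating is additive in the counts, the combined data contributed (α_post−α_prior, β_post−β_prior) successes and failures.
Total across both batches: 13−2=11 defective items, 41−17=24 good items.
Subtract the first batch: 11−7=4 defective items and 24−17=7 good items.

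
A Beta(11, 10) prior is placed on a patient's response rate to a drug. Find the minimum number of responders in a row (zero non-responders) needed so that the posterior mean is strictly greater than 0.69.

After k responders and 0 non-responders the posterior is Beta(11+k, 10), with mean (11+k)/(11+10+k).
Set (11+k)/(21+k) > 0.69 and solve: k > (0.69·21 − 11)/(1 − 0.69) = 11.258.
The smallest integer exceeding 11.258 is 12.

k = 12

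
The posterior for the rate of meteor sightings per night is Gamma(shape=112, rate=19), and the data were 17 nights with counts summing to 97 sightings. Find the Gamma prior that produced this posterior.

Gamma–Poisson conjugacy: posterior shape = α + Σxᵢ, posterior rate = β + n.
So α = 112 − 97 = 15 and β = 19 − 17 = 2.

Gamma(shape=15, rate=2)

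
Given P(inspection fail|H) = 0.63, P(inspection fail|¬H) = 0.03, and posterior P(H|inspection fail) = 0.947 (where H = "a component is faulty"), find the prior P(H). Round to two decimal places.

P(H) = 0.46

In odds form, posterior odds = prior odds × likelihood ratio, so prior odds = posterior odds ÷ LR.
Posterior odds = 0.947/(1−0.947) = 17.8679. LR = 0.63/0.03 = 21.0000.
Prior odds = 17.8679/21.0000 = 0.8509, so P(H) = 0.8509/(1+0.8509) ≈ 0.46.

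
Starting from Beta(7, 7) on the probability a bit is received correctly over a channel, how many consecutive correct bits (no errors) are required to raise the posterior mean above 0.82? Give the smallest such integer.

After k correct bits and 0 errors the posterior is Beta(7+k, 7), with mean (7+k)/(7+7+k).
Set (7+k)/(14+k) > 0.82 and solve: k > (0.82·14 − 7)/(1 − 0.82) = 24.889.
The smallest integer exceeding 24.889 is 25, and checking k=25: (32)/(39) = 0.8205 > 0.82.

k = 25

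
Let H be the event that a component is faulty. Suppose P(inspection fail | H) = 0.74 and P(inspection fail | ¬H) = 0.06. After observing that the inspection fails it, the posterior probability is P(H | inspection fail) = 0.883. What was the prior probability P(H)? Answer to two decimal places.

P(H) = 0.38

In odds form, posterior odds = prior odds × likelihood ratio, so prior odds = posterior odds ÷ LR.
Posterior odds = 0.883/(1−0.883) = 7.5470. LR = 0.74/0.06 = 12.3333.
Prior odds = 7.5470/12.3333 = 0.6119, so P(H) = 0.6119/(1+0.6119) ≈ 0.38.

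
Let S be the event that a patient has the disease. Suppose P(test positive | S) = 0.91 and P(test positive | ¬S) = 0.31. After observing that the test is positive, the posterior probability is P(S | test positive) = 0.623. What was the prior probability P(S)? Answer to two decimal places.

P(S) = 0.36

Bayes' rule in odds form gives O(S|E) = O(S)·[P(E|S)/P(E|¬S)], hence O(S) = O(S|E)/LR.
Posterior odds = 0.623/(1−0.623) = 1.6525. LR = 0.91/0.31 = 2.9355.
Prior odds = 1.6525/2.9355 = 0.5629, so P(S) = 0.5629/(1+0.5629) ≈ 0.36.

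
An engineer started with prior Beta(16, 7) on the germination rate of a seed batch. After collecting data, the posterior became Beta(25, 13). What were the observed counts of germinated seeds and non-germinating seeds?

A Beta(α, β) prior with s successes and f failures in binomial data gives a Beta(α+s, β+f) posterior.
Match parameters: s=25−16=9, f=13−7=6.

9 germinated seeds and 6 non-germinating seeds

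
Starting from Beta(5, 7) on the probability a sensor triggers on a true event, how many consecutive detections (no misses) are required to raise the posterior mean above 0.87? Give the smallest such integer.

After k detections and 0 misses the posterior is Beta(5+k, 7), with mean (5+k)/(5+7+k).
Set (5+k)/(12+k) > 0.87 and solve: k > (0.87·12 − 5)/(1 − 0.87) = 41.846.
The smallest integer exceeding 41.846 is 42, and checking k=42: (47)/(54) = 0.8704 > 0.87.

k = 42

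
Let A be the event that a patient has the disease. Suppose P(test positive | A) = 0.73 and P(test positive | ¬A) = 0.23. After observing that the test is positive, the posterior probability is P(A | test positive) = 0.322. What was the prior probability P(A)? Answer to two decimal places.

Bayes' rule in odds form gives O(A|E) = O(A)·[P(E|A)/P(E|¬A)], hence O(A) = O(A|E)/LR.
Posterior odds = 0.322/(1−0.322) = 0.4749. LR = 0.73/0.23 = 3.1739.
Prior odds = 0.4749/3.1739 = 0.1496, so P(A) = 0.1496/(1+0.1496) ≈ 0.13.

P(A) = 0.13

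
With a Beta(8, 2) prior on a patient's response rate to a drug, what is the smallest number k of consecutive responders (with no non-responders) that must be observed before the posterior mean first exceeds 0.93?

k = 19

After k responders and 0 non-responders the posterior is Beta(8+k, 2), with mean (8+k)/(8+2+k).
Set (8+k)/(10+k) > 0.93 and solve: k > (0.93·10 − 8)/(1 − 0.93) = 18.571.
The smallest integer exceeding 18.571 is 19.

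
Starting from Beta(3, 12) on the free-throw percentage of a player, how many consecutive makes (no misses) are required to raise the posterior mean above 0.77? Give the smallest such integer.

After k makes and 0 misses the posterior is Beta(3+k, 12), with mean (3+k)/(3+12+k).
Set (3+k)/(15+k) > 0.77 and solve: k > (0.77·15 − 3)/(1 − 0.77) = 37.174.
The smallest integer exceeding 37.174 is 38, and checking k=38: (41)/(53) = 0.7736 > 0.77.

k = 38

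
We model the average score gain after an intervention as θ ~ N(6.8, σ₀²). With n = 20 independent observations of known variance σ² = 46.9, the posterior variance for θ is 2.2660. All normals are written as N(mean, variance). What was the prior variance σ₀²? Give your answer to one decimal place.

σ₀² = 67.3

For the Normal–Normal model with known σ², precisions add: τ_n = τ₀ + n/σ².
So 1/σ₀² = 1/2.2660 − 20/46.9 = 0.441306 − 0.426439 = 0.014867.
Hence σ₀² = 1/0.014867 ≈ 67.3.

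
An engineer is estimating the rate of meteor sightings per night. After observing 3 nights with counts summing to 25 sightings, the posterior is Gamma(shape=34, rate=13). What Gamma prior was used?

Gamma(shape=9, rate=10)

A Gamma(α, β) prior (rate parametrization) on a Poisson rate with n observations summing to S gives posterior Gamma(α+S, β+n).
So α = 34 − 25 = 9 and β = 13 − 3 = 10.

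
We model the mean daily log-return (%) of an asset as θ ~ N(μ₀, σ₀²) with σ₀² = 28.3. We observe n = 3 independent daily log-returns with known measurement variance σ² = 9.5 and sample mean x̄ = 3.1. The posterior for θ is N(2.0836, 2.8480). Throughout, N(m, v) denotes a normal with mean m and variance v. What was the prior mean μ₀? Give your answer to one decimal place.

With known observation variance, the Normal–Normal posterior has precision τ_n = τ₀ + n/σ² and mean μ_n = (τ₀μ₀ + (n/σ²)x̄)/τ_n.
Here τ₀ = 1/28.3 = 0.035336 and τ_data = 3/9.5 = 0.315789, so τ_n = 0.351125.
Rearranging for μ₀: μ₀ = (μ_n·τ_n − τ_data·x̄)/τ₀ = (2.0836·0.351125 − 0.315789·3.1) / 0.035336 = -0.247342/0.035336 ≈ -7.0.

μ₀ = -7.0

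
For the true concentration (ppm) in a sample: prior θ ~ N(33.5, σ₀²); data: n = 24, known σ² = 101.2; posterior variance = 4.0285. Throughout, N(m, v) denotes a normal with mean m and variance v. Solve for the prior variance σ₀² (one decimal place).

For the Normal–Normal model with known σ², precisions add: τ_n = τ₀ + n/σ².
So 1/σ₀² = 1/4.0285 − 24/101.2 = 0.248231 − 0.237154 = 0.011077.
Hence σ₀² = 1/0.011077 ≈ 90.3.

σ₀² = 90.3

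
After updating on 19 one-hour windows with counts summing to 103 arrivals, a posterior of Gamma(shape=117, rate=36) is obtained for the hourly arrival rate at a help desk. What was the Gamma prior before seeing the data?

Gamma–Poisson conjugacy: posterior shape = α + Σxᵢ, posterior rate = β + n.
So α = 117 − 103 = 14 and β = 36 − 19 = 17.

Gamma(shape=14, rate=17)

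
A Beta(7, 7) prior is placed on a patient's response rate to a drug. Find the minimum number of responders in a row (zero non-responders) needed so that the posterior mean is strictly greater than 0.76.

After k responders and 0 non-responders the posterior is Beta(7+k, 7), with mean (7+k)/(7+7+k).
Set (7+k)/(14+k) > 0.76 and solve: k > (0.76·14 − 7)/(1 − 0.76) = 15.167.
The smallest integer exceeding 15.167 is 16.

k = 16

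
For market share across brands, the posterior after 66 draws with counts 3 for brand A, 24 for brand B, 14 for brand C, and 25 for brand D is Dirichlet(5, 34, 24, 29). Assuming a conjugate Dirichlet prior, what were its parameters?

For a Dirichlet(α) prior with multinomial counts c, the posterior is Dirichlet(α + c) componentwise.
Subtract each count from the matching posterior parameter: 5−3=2, 34−24=10, 24−14=10, 29−25=4.

Dirichlet(2, 10, 10, 4)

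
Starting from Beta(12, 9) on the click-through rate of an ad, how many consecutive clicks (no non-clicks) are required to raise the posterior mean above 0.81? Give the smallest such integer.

k = 27

After k clicks and 0 non-clicks the posterior is Beta(12+k, 9), with mean (12+k)/(12+9+k).
Set (12+k)/(21+k) > 0.81 and solve: k > (0.81·21 − 12)/(1 − 0.81) = 26.368.
The smallest integer exceeding 26.368 is 27.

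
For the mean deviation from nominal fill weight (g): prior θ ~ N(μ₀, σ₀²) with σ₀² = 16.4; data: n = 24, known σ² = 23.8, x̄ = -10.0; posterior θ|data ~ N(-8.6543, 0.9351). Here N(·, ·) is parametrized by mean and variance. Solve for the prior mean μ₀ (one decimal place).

μ₀ = 13.6

With known observation variance, the Normal–Normal posterior has precision τ_n = τ₀ + n/σ² and mean μ_n = (τ₀μ₀ + (n/σ²)x̄)/τ_n.
Here τ₀ = 1/16.4 = 0.060976 and τ_data = 24/23.8 = 1.008403, so τ_n = 1.069379.
Rearranging for μ₀: μ₀ = (μ_n·τ_n − τ_data·x̄)/τ₀ = (-8.6543·1.069379 − 1.008403·-10.0) / 0.060976 = 0.829303/0.060976 ≈ 13.6.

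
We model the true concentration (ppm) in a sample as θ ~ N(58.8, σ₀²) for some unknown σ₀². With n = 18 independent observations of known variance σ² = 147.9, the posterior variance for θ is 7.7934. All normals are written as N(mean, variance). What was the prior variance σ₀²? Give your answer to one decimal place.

Posterior precision equals prior precision plus data precision: 1/σ_n² = 1/σ₀² + n/σ².
So 1/σ₀² = 1/7.7934 − 18/147.9 = 0.128314 − 0.121704 = 0.006610.
Hence σ₀² = 1/0.006610 ≈ 151.3.

σ₀² = 151.3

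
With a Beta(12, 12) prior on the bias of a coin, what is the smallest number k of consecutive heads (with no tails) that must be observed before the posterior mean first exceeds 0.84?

k = 52

After k heads and 0 tails the posterior is Beta(12+k, 12), with mean (12+k)/(12+12+k).
Set (12+k)/(24+k) > 0.84 and solve: k > (0.84·24 − 12)/(1 − 0.84) = 51.000.
The smallest integer exceeding 51.000 is 52.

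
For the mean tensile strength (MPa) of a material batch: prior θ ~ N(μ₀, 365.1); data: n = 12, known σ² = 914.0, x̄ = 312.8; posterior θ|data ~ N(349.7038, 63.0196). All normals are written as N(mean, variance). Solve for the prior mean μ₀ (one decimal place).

μ₀ = 526.6

The posterior mean is a precision-weighted average: μ_n = (τ₀μ₀ + τ_data·x̄)/(τ₀+τ_data), with τ₀=1/σ₀² and τ_data=n/σ².
Here τ₀ = 1/365.1 = 0.002739 and τ_data = 12/914.0 = 0.013129, so τ_n = 0.015868.
Rearranging for μ₀: μ₀ = (μ_n·τ_n − τ_data·x̄)/τ₀ = (349.7038·0.015868 − 0.013129·312.8) / 0.002739 = 1.442349/0.002739 ≈ 526.6.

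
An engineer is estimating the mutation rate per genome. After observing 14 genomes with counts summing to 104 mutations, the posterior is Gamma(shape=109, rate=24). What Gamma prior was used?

Gamma(shape=5, rate=10)

A Gamma(α, β) prior (rate parametrization) on a Poisson rate with n observations summing to S gives posterior Gamma(α+S, β+n).
So α = 109 − 104 = 5 and β = 24 − 14 = 10.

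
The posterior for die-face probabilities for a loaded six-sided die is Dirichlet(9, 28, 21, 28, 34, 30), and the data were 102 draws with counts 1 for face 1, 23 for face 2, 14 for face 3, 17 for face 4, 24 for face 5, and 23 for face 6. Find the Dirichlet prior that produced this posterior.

For a Dirichlet(α) prior with multinomial counts c, the posterior is Dirichlet(α + c) componentwise.
Subtract each count from the matching posterior parameter: 9−1=8, 28−23=5, 21−14=7, 28−17=11, 34−24=10, 30−23=7.

Dirichlet(8, 5, 7, 11, 10, 7)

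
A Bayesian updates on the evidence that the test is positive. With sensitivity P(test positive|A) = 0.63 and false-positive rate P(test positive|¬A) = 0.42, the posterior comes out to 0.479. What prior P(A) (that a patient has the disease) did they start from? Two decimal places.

Bayes' rule in odds form gives O(A|E) = O(A)·[P(E|A)/P(E|¬A)], hence O(A) = O(A|E)/LR.
Posterior odds = 0.479/(1−0.479) = 0.9194. LR = 0.63/0.42 = 1.5000.
Prior odds = 0.9194/1.5000 = 0.6129, so P(A) = 0.6129/(1+0.6129) ≈ 0.38.

P(A) = 0.38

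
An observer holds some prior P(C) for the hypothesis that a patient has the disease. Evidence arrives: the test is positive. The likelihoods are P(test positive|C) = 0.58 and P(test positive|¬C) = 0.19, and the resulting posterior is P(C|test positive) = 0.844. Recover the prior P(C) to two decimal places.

In odds form, posterior odds = prior odds × likelihood ratio, so prior odds = posterior odds ÷ LR.
Posterior odds = 0.844/(1−0.844) = 5.4103. LR = 0.58/0.19 = 3.0526.
Prior odds = 5.4103/3.0526 = 1.7724, so P(C) = 1.7724/(1+1.7724) ≈ 0.64.

P(C) = 0.64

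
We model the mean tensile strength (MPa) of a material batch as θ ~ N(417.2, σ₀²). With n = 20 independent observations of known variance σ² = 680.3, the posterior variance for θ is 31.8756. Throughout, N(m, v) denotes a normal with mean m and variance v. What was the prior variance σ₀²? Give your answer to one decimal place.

For the Normal–Normal model with known σ², precisions add: τ_n = τ₀ + n/σ².
So 1/σ₀² = 1/31.8756 − 20/680.3 = 0.031372 − 0.029399 = 0.001973.
Hence σ₀² = 1/0.001973 ≈ 506.8.

σ₀² = 506.8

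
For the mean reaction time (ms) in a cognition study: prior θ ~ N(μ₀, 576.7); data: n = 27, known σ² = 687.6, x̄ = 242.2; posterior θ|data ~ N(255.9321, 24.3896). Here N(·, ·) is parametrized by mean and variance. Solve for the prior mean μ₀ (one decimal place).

μ₀ = 566.9

The posterior mean is a precision-weighted average: μ_n = (τ₀μ₀ + τ_data·x̄)/(τ₀+τ_data), with τ₀=1/σ₀² and τ_data=n/σ².
Here τ₀ = 1/576.7 = 0.001734 and τ_data = 27/687.6 = 0.039267, so τ_n = 0.041001.
Rearranging for μ₀: μ₀ = (μ_n·τ_n − τ_data·x̄)/τ₀ = (255.9321·0.041001 − 0.039267·242.2) / 0.001734 = 0.983005/0.001734 ≈ 566.9.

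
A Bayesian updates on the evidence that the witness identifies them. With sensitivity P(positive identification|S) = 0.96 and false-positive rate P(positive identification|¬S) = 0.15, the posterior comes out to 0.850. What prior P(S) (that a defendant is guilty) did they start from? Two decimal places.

In odds form, posterior odds = prior odds × likelihood ratio, so prior odds = posterior odds ÷ LR.
Posterior odds = 0.850/(1−0.850) = 5.6667. LR = 0.96/0.15 = 6.4000.
Prior odds = 5.6667/6.4000 = 0.8854, so P(S) = 0.8854/(1+0.8854) ≈ 0.47.

P(S) = 0.47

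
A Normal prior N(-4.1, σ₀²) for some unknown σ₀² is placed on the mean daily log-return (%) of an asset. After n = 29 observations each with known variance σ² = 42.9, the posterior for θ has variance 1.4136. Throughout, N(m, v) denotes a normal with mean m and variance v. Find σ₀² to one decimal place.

For the Normal–Normal model with known σ², precisions add: τ_n = τ₀ + n/σ².
So 1/σ₀² = 1/1.4136 − 29/42.9 = 0.707414 − 0.675991 = 0.031423.
Hence σ₀² = 1/0.031423 ≈ 31.8.

σ₀² = 31.8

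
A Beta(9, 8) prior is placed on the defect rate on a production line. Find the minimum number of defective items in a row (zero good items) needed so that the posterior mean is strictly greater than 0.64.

k = 6

After k defective items and 0 good items the posterior is Beta(9+k, 8), with mean (9+k)/(9+8+k).
Set (9+k)/(17+k) > 0.64 and solve: k > (0.64·17 − 9)/(1 − 0.64) = 5.222.
The smallest integer exceeding 5.222 is 6, and checking k=6: (15)/(23) = 0.6522 > 0.64.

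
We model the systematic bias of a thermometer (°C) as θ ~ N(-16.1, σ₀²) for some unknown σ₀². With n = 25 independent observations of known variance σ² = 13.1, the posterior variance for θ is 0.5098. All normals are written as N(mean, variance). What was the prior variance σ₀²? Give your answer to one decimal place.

σ₀² = 18.8

Posterior precision equals prior precision plus data precision: 1/σ_n² = 1/σ₀² + n/σ².
So 1/σ₀² = 1/0.5098 − 25/13.1 = 1.961554 − 1.908397 = 0.053157.
Hence σ₀² = 1/0.053157 ≈ 18.8.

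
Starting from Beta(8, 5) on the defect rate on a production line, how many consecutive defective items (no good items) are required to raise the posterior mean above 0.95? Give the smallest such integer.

After k defective items and 0 good items the posterior is Beta(8+k, 5), with mean (8+k)/(8+5+k).
Set (8+k)/(13+k) > 0.95 and solve: k > (0.95·13 − 8)/(1 − 0.95) = 87.000.
The smallest integer exceeding 87.000 is 88.

k = 88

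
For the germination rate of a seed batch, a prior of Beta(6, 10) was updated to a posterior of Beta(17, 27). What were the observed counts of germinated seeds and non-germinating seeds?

11 germinated seeds and 17 non-germinating seeds

A Beta(α, β) prior with s successes and f failures in binomial data gives a Beta(α+s, β+f) posterior.
So s = 17 − 6 = 11 and f = 27 − 10 = 17.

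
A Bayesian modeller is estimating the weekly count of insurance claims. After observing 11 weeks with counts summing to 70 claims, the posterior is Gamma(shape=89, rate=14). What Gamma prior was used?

A Gamma(α, β) prior (rate parametrization) on a Poisson rate with n observations summing to S gives posterior Gamma(α+S, β+n).
So α = 89 − 70 = 19 and β = 14 − 11 = 3.

Gamma(shape=19, rate=3)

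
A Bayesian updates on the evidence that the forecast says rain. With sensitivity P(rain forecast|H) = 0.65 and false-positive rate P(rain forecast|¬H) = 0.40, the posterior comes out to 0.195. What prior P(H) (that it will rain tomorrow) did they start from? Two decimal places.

In odds form, posterior odds = prior odds × likelihood ratio, so prior odds = posterior odds ÷ LR.
Posterior odds = 0.195/(1−0.195) = 0.2422. LR = 0.65/0.40 = 1.6250.
Prior odds = 0.2422/1.6250 = 0.1490, so P(H) = 0.1490/(1+0.1490) ≈ 0.13.

P(H) = 0.13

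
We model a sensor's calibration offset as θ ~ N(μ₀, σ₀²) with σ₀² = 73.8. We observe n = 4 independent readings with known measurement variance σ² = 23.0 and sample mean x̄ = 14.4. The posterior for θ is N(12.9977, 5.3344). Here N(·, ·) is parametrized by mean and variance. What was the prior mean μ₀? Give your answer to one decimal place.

The posterior mean is a precision-weighted average: μ_n = (τ₀μ₀ + τ_data·x̄)/(τ₀+τ_data), with τ₀=1/σ₀² and τ_data=n/σ².
Here τ₀ = 1/73.8 = 0.013550 and τ_data = 4/23.0 = 0.173913, so τ_n = 0.187463.
Rearranging for μ₀: μ₀ = (μ_n·τ_n − τ_data·x̄)/τ₀ = (12.9977·0.187463 − 0.173913·14.4) / 0.013550 = -0.067759/0.013550 ≈ -5.0.

μ₀ = -5.0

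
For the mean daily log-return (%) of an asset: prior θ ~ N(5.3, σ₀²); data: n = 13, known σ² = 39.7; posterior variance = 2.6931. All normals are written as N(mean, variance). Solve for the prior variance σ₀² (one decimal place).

Posterior precision equals prior precision plus data precision: 1/σ_n² = 1/σ₀² + n/σ².
So 1/σ₀² = 1/2.6931 − 13/39.7 = 0.371319 − 0.327456 = 0.043863.
Hence σ₀² = 1/0.043863 ≈ 22.8.

σ₀² = 22.8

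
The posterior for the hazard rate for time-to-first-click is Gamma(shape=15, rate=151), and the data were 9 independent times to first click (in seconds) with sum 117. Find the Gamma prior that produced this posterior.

Gamma(shape=6, rate=34)

For an exponential likelihood with a Gamma(α, β) prior on the rate, n observations with total T give posterior Gamma(α+n, β+T).
So α = 15 − 9 = 6 and β = 151 − 117 = 34.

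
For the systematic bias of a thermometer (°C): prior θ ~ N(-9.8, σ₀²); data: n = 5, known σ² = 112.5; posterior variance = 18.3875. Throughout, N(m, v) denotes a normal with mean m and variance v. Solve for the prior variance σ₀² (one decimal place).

σ₀² = 100.6

For the Normal–Normal model with known σ², precisions add: τ_n = τ₀ + n/σ².
So 1/σ₀² = 1/18.3875 − 5/112.5 = 0.054385 − 0.044444 = 0.009941.
Hence σ₀² = 1/0.009941 ≈ 100.6.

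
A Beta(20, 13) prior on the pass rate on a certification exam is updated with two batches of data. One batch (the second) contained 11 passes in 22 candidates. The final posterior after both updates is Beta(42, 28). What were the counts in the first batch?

11 passes and 4 failures

Because Beta–binomial updating is additive in the counts, the combined data contributed (α_post−α_prior, β_post−β_prior) successes and failures.
Total across both batches: 42−20=22 passes, 28−13=15 failures.
Subtract the second batch: 22−11=11 passes and 15−11=4 failures.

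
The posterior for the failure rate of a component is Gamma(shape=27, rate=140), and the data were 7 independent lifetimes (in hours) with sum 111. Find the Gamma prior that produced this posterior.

Gamma–exponential conjugacy: posterior shape = α + n, posterior rate = β + Σtᵢ.
So α = 27 − 7 = 20 and β = 140 − 111 = 29.

Gamma(shape=20, rate=29)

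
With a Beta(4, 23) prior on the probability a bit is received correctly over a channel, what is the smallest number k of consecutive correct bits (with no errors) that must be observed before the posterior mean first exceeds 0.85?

k = 127

After k correct bits and 0 errors the posterior is Beta(4+k, 23), with mean (4+k)/(4+23+k).
Set (4+k)/(27+k) > 0.85 and solve: k > (0.85·27 − 4)/(1 − 0.85) = 126.333.
The smallest integer exceeding 126.333 is 127.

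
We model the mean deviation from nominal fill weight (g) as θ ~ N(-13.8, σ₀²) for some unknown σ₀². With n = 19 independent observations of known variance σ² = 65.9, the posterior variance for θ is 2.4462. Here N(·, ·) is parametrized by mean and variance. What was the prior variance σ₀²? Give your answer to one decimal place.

For the Normal–Normal model with known σ², precisions add: τ_n = τ₀ + n/σ².
So 1/σ₀² = 1/2.4462 − 19/65.9 = 0.408797 − 0.288316 = 0.120481.
Hence σ₀² = 1/0.120481 ≈ 8.3.

σ₀² = 8.3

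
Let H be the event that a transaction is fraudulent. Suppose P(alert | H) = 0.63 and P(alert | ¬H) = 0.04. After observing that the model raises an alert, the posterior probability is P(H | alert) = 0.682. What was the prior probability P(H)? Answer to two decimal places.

P(H) = 0.12

In odds form, posterior odds = prior odds × likelihood ratio, so prior odds = posterior odds ÷ LR.
Posterior odds = 0.682/(1−0.682) = 2.1447. LR = 0.63/0.04 = 15.7500.
Prior odds = 2.1447/15.7500 = 0.1362, so P(H) = 0.1362/(1+0.1362) ≈ 0.12.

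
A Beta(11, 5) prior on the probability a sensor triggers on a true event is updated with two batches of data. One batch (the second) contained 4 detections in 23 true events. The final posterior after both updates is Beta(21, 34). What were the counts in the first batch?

Because Beta–binomial updating is additive in the counts, the combined data contributed (α_post−α_prior, β_post−β_prior) successes and failures.
Total across both batches: 21−11=10 detections, 34−5=29 misses.
Subtract the second batch: 10−4=6 detections and 29−19=10 misses.

6 detections and 10 misses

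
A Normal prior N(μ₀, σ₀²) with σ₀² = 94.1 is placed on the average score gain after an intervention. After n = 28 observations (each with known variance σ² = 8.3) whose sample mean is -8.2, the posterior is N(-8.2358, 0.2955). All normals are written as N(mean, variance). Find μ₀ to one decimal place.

μ₀ = -19.6

The posterior mean is a precision-weighted average: μ_n = (τ₀μ₀ + τ_data·x̄)/(τ₀+τ_data), with τ₀=1/σ₀² and τ_data=n/σ².
Here τ₀ = 1/94.1 = 0.010627 and τ_data = 28/8.3 = 3.373494, so τ_n = 3.384121.
Rearranging for μ₀: μ₀ = (μ_n·τ_n − τ_data·x̄)/τ₀ = (-8.2358·3.384121 − 3.373494·-8.2) / 0.010627 = -0.208293/0.010627 ≈ -19.6.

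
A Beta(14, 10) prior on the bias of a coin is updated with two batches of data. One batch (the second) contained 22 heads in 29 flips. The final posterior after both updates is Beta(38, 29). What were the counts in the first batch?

2 heads and 12 tails

Sequential conjugate updates are equivalent to a single update on the pooled data, so total successes = posterior α − prior α and total failures = posterior β − prior β.
Total across both batches: 38−14=24 heads, 29−10=19 tails.
Subtract the second batch: 24−22=2 heads and 19−7=12 tails.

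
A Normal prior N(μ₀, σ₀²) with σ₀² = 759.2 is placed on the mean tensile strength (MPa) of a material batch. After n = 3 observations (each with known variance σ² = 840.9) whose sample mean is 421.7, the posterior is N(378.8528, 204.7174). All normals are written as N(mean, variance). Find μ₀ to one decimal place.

μ₀ = 262.8

With known observation variance, the Normal–Normal posterior has precision τ_n = τ₀ + n/σ² and mean μ_n = (τ₀μ₀ + (n/σ²)x̄)/τ_n.
Here τ₀ = 1/759.2 = 0.001317 and τ_data = 3/840.9 = 0.003568, so τ_n = 0.004885.
Rearranging for μ₀: μ₀ = (μ_n·τ_n − τ_data·x̄)/τ₀ = (378.8528·0.004885 − 0.003568·421.7) / 0.001317 = 0.346070/0.001317 ≈ 262.8.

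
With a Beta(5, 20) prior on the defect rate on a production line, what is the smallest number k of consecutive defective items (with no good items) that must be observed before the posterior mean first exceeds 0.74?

k = 52

After k defective items and 0 good items the posterior is Beta(5+k, 20), with mean (5+k)/(5+20+k).
Set (5+k)/(25+k) > 0.74 and solve: k > (0.74·25 − 5)/(1 − 0.74) = 51.923.
The smallest integer exceeding 51.923 is 52, and checking k=52: (57)/(77) = 0.7403 > 0.74.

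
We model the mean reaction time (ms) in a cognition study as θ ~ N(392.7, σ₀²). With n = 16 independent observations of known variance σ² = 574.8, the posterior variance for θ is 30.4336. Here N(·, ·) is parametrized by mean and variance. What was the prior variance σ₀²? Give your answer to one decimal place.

For the Normal–Normal model with known σ², precisions add: τ_n = τ₀ + n/σ².
So 1/σ₀² = 1/30.4336 − 16/574.8 = 0.032858 − 0.027836 = 0.005022.
Hence σ₀² = 1/0.005022 ≈ 199.1.

σ₀² = 199.1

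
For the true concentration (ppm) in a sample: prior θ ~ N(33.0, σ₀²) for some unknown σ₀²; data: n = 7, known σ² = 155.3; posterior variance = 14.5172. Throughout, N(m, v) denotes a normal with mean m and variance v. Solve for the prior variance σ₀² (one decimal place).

σ₀² = 42.0

For the Normal–Normal model with known σ², precisions add: τ_n = τ₀ + n/σ².
So 1/σ₀² = 1/14.5172 − 7/155.3 = 0.068884 − 0.045074 = 0.023810.
Hence σ₀² = 1/0.023810 ≈ 42.0.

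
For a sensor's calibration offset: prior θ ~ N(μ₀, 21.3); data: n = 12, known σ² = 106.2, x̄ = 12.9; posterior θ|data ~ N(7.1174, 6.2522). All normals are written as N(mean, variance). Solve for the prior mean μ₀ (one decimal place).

μ₀ = -6.8

With known observation variance, the Normal–Normal posterior has precision τ_n = τ₀ + n/σ² and mean μ_n = (τ₀μ₀ + (n/σ²)x̄)/τ_n.
Here τ₀ = 1/21.3 = 0.046948 and τ_data = 12/106.2 = 0.112994, so τ_n = 0.159942.
Rearranging for μ₀: μ₀ = (μ_n·τ_n − τ_data·x̄)/τ₀ = (7.1174·0.159942 − 0.112994·12.9) / 0.046948 = -0.319251/0.046948 ≈ -6.8.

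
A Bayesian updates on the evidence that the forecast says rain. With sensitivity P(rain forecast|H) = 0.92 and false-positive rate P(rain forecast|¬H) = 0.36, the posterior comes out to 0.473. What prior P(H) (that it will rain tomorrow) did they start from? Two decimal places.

P(H) = 0.26

Bayes' rule in odds form gives O(H|E) = O(H)·[P(E|H)/P(E|¬H)], hence O(H) = O(H|E)/LR.
Posterior odds = 0.473/(1−0.473) = 0.8975. LR = 0.92/0.36 = 2.5556.
Prior odds = 0.8975/2.5556 = 0.3512, so P(H) = 0.3512/(1+0.3512) ≈ 0.26.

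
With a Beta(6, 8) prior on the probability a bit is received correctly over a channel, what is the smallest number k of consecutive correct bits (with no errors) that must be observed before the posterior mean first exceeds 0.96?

After k correct bits and 0 errors the posterior is Beta(6+k, 8), with mean (6+k)/(6+8+k).
Set (6+k)/(14+k) > 0.96 and solve: k > (0.96·14 − 6)/(1 − 0.96) = 186.000.
The smallest integer exceeding 186.000 is 187, and checking k=187: (193)/(201) = 0.9602 > 0.96.

k = 187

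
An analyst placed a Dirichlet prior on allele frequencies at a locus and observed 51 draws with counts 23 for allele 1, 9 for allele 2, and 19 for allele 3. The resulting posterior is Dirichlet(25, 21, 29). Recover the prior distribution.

Dirichlet(2, 12, 10)

For a Dirichlet(α) prior with multinomial counts c, the posterior is Dirichlet(α + c) componentwise.
Subtract each count from the matching posterior parameter: 25−23=2, 21−9=12, 29−19=10.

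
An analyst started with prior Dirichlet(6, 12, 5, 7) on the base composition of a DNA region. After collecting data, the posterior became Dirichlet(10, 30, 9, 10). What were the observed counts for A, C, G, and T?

For a Dirichlet(α) prior with multinomial counts c, the posterior is Dirichlet(α + c) componentwise.
Counts are posterior − prior componentwise: 10−6=4, 30−12=18, 9−5=4, 10−7=3.

counts (4, 18, 4, 3)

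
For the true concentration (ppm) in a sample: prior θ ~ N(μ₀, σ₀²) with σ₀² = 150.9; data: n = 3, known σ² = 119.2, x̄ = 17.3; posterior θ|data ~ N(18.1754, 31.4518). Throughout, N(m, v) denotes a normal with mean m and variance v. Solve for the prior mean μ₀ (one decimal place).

μ₀ = 21.5

With known observation variance, the Normal–Normal posterior has precision τ_n = τ₀ + n/σ² and mean μ_n = (τ₀μ₀ + (n/σ²)x̄)/τ_n.
Here τ₀ = 1/150.9 = 0.006627 and τ_data = 3/119.2 = 0.025168, so τ_n = 0.031795.
Rearranging for μ₀: μ₀ = (μ_n·τ_n − τ_data·x̄)/τ₀ = (18.1754·0.031795 − 0.025168·17.3) / 0.006627 = 0.142480/0.006627 ≈ 21.5.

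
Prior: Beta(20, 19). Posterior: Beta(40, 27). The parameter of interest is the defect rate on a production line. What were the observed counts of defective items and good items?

20 defective items and 8 good items

Beta is conjugate to the binomial likelihood: posterior = Beta(α+s, β+f).
So s = 40 − 20 = 20 and f = 27 − 19 = 8.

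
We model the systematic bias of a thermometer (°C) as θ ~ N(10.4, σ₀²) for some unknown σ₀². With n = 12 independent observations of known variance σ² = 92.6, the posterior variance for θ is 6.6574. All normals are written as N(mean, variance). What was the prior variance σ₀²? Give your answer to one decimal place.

For the Normal–Normal model with known σ², precisions add: τ_n = τ₀ + n/σ².
So 1/σ₀² = 1/6.6574 − 12/92.6 = 0.150209 − 0.129590 = 0.020619.
Hence σ₀² = 1/0.020619 ≈ 48.5.

σ₀² = 48.5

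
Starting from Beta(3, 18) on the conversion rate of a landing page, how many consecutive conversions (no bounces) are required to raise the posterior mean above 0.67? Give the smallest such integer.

After k conversions and 0 bounces the posterior is Beta(3+k, 18), with mean (3+k)/(3+18+k).
Set (3+k)/(21+k) > 0.67 and solve: k > (0.67·21 − 3)/(1 − 0.67) = 33.545.
The smallest integer exceeding 33.545 is 34.

k = 34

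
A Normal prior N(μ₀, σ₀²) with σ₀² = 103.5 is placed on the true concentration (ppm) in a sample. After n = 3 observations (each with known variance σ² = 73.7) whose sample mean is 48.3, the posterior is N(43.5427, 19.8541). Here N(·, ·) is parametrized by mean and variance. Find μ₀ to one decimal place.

μ₀ = 23.5

The posterior mean is a precision-weighted average: μ_n = (τ₀μ₀ + τ_data·x̄)/(τ₀+τ_data), with τ₀=1/σ₀² and τ_data=n/σ².
Here τ₀ = 1/103.5 = 0.009662 and τ_data = 3/73.7 = 0.040706, so τ_n = 0.050368.
Rearranging for μ₀: μ₀ = (μ_n·τ_n − τ_data·x̄)/τ₀ = (43.5427·0.050368 − 0.040706·48.3) / 0.009662 = 0.227059/0.009662 ≈ 23.5.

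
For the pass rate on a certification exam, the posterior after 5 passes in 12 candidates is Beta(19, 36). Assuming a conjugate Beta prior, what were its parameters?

A Beta(α, β) prior with s successes and f failures in binomial data gives a Beta(α+s, β+f) posterior.
Subtract the data counts: 19−5=14, 36−7=29.

Beta(14, 29)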